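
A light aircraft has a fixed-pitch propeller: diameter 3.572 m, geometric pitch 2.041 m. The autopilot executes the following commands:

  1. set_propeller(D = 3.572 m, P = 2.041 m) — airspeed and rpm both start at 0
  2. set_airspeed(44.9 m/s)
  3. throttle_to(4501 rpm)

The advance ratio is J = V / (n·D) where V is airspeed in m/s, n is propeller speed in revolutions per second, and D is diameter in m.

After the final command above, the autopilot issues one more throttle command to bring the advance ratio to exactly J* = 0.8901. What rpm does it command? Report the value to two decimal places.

rpm = 847.32

set_propeller: D = 3.572 m, P = 2.041 m (p = P/D = 0.571389); state ← (V=0, rpm=0)
set_airspeed(44.9): V ← 44.9 m/s
throttle_to(4501): rpm ← 4501
final state: V = 44.9 m/s, rpm = 4501 → n = rpm/60 = 75.016667 rev/s
target J* = 0.8901; solve J* = V/(n·D) for n: n = V/(J*·D) = 44.9/(0.8901 × 3.572) = 14.121996 rev/s
rpm = 60·n = 847.319771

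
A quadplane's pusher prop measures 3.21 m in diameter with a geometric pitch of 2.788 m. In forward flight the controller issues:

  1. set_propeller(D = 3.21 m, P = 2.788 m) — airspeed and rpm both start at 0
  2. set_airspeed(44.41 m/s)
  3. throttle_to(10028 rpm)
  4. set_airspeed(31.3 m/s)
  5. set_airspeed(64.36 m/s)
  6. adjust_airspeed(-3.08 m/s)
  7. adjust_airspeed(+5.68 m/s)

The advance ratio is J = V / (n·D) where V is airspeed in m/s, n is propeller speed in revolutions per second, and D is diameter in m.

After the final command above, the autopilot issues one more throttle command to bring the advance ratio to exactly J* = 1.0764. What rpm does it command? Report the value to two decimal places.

set_propeller: D = 3.21 m, P = 2.788 m (p = P/D = 0.868536); state ← (V=0, rpm=0)
set_airspeed(44.41): V ← 44.41 m/s
throttle_to(10028): rpm ← 10028
set_airspeed(31.3): V ← 31.3 m/s
set_airspeed(64.36): V ← 64.36 m/s
adjust_airspeed(-3.08): V ← 64.36 -3.08 = 61.28 m/s
adjust_airspeed(+5.68): V ← 61.28 +5.68 = 66.96 m/s
final state: V = 66.96 m/s, rpm = 10028 → n = rpm/60 = 167.133333 rev/s
target J* = 1.0764; solve J* = V/(n·D) for n: n = V/(J*·D) = 66.96/(1.0764 × 3.21) = 19.379239 rev/s
rpm = 60·n = 1162.754353

rpm = 1162.75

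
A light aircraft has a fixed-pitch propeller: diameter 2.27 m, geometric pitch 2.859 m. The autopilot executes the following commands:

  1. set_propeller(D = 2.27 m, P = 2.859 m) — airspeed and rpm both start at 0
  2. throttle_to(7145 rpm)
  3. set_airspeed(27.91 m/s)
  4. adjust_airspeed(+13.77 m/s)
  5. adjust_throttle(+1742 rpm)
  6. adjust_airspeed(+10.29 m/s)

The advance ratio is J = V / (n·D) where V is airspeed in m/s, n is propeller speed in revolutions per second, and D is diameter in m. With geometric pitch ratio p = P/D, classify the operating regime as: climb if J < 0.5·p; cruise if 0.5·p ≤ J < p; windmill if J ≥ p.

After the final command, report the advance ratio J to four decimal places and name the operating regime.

J = 0.1546, regime = climb

set_propeller: D = 2.27 m, P = 2.859 m (p = P/D = 1.259471); state ← (V=0, rpm=0)
throttle_to(7145): rpm ← 7145
set_airspeed(27.91): V ← 27.91 m/s
adjust_airspeed(+13.77): V ← 27.91 +13.77 = 41.68 m/s
adjust_throttle(+1742): rpm ← 7145 +1742 = 8887
adjust_airspeed(+10.29): V ← 41.68 +10.29 = 51.97 m/s
final state: V = 51.97 m/s, rpm = 8887 → n = rpm/60 = 148.116667 rev/s
J = V / (n·D) = 51.97 / (148.116667 × 2.27) = 0.154569
regime bands: climb J<0.6297 | cruise [0.6297, 1.2595) | windmill J≥1.2595
J = 0.1546 → climb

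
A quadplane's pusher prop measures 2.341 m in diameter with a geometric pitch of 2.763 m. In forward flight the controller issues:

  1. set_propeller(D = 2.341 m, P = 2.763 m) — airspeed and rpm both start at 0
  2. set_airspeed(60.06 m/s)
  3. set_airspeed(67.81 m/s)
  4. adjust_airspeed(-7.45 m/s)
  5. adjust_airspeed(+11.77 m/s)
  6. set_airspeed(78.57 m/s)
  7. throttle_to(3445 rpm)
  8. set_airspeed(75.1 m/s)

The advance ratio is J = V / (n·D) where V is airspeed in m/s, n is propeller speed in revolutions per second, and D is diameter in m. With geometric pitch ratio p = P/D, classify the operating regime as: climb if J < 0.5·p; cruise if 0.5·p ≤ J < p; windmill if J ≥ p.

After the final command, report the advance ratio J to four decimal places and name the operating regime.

J = 0.5587, regime = climb

set_propeller: D = 2.341 m, P = 2.763 m (p = P/D = 1.180265); state ← (V=0, rpm=0)
set_airspeed(60.06): V ← 60.06 m/s
set_airspeed(67.81): V ← 67.81 m/s
adjust_airspeed(-7.45): V ← 67.81 -7.45 = 60.36 m/s
adjust_airspeed(+11.77): V ← 60.36 +11.77 = 72.13 m/s
set_airspeed(78.57): V ← 78.57 m/s
throttle_to(3445): rpm ← 3445
set_airspeed(75.1): V ← 75.1 m/s
final state: V = 75.1 m/s, rpm = 3445 → n = rpm/60 = 57.416667 rev/s
J = V / (n·D) = 75.1 / (57.416667 × 2.341) = 0.558728
regime bands: climb J<0.5901 | cruise [0.5901, 1.1803) | windmill J≥1.1803
J = 0.5587 → climb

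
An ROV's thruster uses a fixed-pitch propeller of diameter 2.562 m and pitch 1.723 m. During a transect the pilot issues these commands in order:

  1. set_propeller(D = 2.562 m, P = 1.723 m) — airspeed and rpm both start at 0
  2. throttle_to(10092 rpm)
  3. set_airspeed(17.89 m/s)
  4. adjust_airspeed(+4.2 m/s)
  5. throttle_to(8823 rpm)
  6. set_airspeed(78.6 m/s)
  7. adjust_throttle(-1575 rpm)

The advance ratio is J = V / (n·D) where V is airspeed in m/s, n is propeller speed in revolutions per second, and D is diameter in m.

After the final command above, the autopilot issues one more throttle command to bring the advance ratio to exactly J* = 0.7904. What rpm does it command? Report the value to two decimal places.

rpm = 2328.88

set_propeller: D = 2.562 m, P = 1.723 m (p = P/D = 0.672521); state ← (V=0, rpm=0)
throttle_to(10092): rpm ← 10092
set_airspeed(17.89): V ← 17.89 m/s
adjust_airspeed(+4.2): V ← 17.89 +4.2 = 22.09 m/s
throttle_to(8823): rpm ← 8823
set_airspeed(78.6): V ← 78.6 m/s
adjust_throttle(-1575): rpm ← 8823 -1575 = 7248
final state: V = 78.6 m/s, rpm = 7248 → n = rpm/60 = 120.800000 rev/s
target J* = 0.7904; solve J* = V/(n·D) for n: n = V/(J*·D) = 78.6/(0.7904 × 2.562) = 38.814723 rev/s
rpm = 60·n = 2328.883369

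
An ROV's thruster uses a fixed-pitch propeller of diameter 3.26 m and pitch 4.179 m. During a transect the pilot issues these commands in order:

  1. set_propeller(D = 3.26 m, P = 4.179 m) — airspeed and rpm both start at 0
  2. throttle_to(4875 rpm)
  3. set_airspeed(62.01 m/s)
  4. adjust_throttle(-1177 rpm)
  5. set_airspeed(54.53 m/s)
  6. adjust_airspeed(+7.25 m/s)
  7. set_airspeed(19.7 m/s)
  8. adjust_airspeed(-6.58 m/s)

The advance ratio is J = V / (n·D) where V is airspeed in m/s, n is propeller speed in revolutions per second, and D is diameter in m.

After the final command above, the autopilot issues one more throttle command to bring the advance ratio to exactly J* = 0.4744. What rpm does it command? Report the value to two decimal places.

rpm = 509.01

set_propeller: D = 3.26 m, P = 4.179 m (p = P/D = 1.281902); state ← (V=0, rpm=0)
throttle_to(4875): rpm ← 4875
set_airspeed(62.01): V ← 62.01 m/s
adjust_throttle(-1177): rpm ← 4875 -1177 = 3698
set_airspeed(54.53): V ← 54.53 m/s
adjust_airspeed(+7.25): V ← 54.53 +7.25 = 61.78 m/s
set_airspeed(19.7): V ← 19.7 m/s
adjust_airspeed(-6.58): V ← 19.7 -6.58 = 13.12 m/s
final state: V = 13.12 m/s, rpm = 3698 → n = rpm/60 = 61.633333 rev/s
target J* = 0.4744; solve J* = V/(n·D) for n: n = V/(J*·D) = 13.12/(0.4744 × 3.26) = 8.483431 rev/s
rpm = 60·n = 509.005887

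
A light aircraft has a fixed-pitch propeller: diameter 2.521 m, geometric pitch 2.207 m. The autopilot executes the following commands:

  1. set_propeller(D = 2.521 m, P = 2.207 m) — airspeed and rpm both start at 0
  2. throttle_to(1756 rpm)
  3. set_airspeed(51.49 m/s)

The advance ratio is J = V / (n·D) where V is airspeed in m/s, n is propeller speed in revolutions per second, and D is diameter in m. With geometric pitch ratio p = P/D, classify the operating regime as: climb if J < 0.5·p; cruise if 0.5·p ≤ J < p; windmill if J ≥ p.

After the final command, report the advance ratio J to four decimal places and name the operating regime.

J = 0.6979, regime = cruise

set_propeller: D = 2.521 m, P = 2.207 m (p = P/D = 0.875446); state ← (V=0, rpm=0)
throttle_to(1756): rpm ← 1756
set_airspeed(51.49): V ← 51.49 m/s
final state: V = 51.49 m/s, rpm = 1756 → n = rpm/60 = 29.266667 rev/s
J = V / (n·D) = 51.49 / (29.266667 × 2.521) = 0.697874
regime bands: climb J<0.4377 | cruise [0.4377, 0.8754) | windmill J≥0.8754
J = 0.6979 → cruise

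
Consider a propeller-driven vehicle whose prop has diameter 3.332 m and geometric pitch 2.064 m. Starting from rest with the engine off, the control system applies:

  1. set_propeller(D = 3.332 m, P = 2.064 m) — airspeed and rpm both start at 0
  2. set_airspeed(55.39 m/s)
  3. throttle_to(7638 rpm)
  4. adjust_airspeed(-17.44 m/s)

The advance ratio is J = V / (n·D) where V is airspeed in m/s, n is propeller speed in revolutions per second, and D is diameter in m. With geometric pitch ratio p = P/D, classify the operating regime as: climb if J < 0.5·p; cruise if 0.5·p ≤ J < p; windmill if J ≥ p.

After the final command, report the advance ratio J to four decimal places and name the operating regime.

J = 0.0895, regime = climb

set_propeller: D = 3.332 m, P = 2.064 m (p = P/D = 0.619448); state ← (V=0, rpm=0)
set_airspeed(55.39): V ← 55.39 m/s
throttle_to(7638): rpm ← 7638
adjust_airspeed(-17.44): V ← 55.39 -17.44 = 37.95 m/s
final state: V = 37.95 m/s, rpm = 7638 → n = rpm/60 = 127.300000 rev/s
J = V / (n·D) = 37.95 / (127.300000 × 3.332) = 0.089470
regime bands: climb J<0.3097 | cruise [0.3097, 0.6194) | windmill J≥0.6194
J = 0.0895 → climb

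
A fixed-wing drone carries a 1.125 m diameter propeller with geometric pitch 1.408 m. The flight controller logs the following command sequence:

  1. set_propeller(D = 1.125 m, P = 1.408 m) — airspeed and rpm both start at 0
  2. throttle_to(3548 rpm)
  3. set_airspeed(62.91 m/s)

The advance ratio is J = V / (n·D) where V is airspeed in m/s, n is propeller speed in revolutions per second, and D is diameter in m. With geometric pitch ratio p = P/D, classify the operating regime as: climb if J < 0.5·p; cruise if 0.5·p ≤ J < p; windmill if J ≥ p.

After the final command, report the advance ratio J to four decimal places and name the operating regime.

set_propeller: D = 1.125 m, P = 1.408 m (p = P/D = 1.251556); state ← (V=0, rpm=0)
throttle_to(3548): rpm ← 3548
set_airspeed(62.91): V ← 62.91 m/s
final state: V = 62.91 m/s, rpm = 3548 → n = rpm/60 = 59.133333 rev/s
J = V / (n·D) = 62.91 / (59.133333 × 1.125) = 0.945660
regime bands: climb J<0.6258 | cruise [0.6258, 1.2516) | windmill J≥1.2516
J = 0.9457 → cruise

J = 0.9457, regime = cruise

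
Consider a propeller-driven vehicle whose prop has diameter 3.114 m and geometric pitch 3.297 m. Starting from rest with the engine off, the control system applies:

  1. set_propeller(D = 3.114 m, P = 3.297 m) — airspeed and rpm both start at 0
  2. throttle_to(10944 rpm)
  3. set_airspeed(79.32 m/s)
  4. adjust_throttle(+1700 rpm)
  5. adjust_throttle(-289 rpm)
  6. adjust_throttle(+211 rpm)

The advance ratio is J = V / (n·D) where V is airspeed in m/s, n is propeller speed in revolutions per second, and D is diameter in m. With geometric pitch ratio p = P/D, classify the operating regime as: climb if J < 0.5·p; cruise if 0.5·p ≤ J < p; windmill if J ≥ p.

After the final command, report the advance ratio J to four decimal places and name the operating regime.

set_propeller: D = 3.114 m, P = 3.297 m (p = P/D = 1.058767); state ← (V=0, rpm=0)
throttle_to(10944): rpm ← 10944
set_airspeed(79.32): V ← 79.32 m/s
adjust_throttle(+1700): rpm ← 10944 +1700 = 12644
adjust_throttle(-289): rpm ← 12644 -289 = 12355
adjust_throttle(+211): rpm ← 12355 +211 = 12566
final state: V = 79.32 m/s, rpm = 12566 → n = rpm/60 = 209.433333 rev/s
J = V / (n·D) = 79.32 / (209.433333 × 3.114) = 0.121624
regime bands: climb J<0.5294 | cruise [0.5294, 1.0588) | windmill J≥1.0588
J = 0.1216 → climb

J = 0.1216, regime = climb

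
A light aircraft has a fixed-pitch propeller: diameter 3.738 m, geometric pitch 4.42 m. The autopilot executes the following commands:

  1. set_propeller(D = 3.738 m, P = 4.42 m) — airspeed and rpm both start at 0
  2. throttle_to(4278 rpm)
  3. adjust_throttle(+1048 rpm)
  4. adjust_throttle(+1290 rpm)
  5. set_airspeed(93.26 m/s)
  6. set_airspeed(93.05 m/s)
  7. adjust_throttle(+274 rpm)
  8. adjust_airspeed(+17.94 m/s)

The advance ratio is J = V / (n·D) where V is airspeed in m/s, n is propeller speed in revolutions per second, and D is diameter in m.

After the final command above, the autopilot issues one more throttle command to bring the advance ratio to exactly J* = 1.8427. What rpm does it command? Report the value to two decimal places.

set_propeller: D = 3.738 m, P = 4.42 m (p = P/D = 1.182451); state ← (V=0, rpm=0)
throttle_to(4278): rpm ← 4278
adjust_throttle(+1048): rpm ← 4278 +1048 = 5326
adjust_throttle(+1290): rpm ← 5326 +1290 = 6616
set_airspeed(93.26): V ← 93.26 m/s
set_airspeed(93.05): V ← 93.05 m/s
adjust_throttle(+274): rpm ← 6616 +274 = 6890
adjust_airspeed(+17.94): V ← 93.05 +17.94 = 110.99 m/s
final state: V = 110.99 m/s, rpm = 6890 → n = rpm/60 = 114.833333 rev/s
target J* = 1.8427; solve J* = V/(n·D) for n: n = V/(J*·D) = 110.99/(1.8427 × 3.738) = 16.113501 rev/s
rpm = 60·n = 966.810078

rpm = 966.81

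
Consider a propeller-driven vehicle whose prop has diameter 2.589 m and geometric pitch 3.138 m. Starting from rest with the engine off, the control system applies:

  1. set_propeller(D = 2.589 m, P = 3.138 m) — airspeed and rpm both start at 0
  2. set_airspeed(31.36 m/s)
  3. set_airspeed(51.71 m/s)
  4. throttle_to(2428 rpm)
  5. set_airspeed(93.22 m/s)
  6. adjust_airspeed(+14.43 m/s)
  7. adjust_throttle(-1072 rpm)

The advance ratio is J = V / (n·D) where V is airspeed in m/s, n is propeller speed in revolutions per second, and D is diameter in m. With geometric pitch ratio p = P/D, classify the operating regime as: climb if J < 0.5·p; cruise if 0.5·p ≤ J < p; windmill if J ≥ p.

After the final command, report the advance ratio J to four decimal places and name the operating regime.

set_propeller: D = 2.589 m, P = 3.138 m (p = P/D = 1.212051); state ← (V=0, rpm=0)
set_airspeed(31.36): V ← 31.36 m/s
set_airspeed(51.71): V ← 51.71 m/s
throttle_to(2428): rpm ← 2428
set_airspeed(93.22): V ← 93.22 m/s
adjust_airspeed(+14.43): V ← 93.22 +14.43 = 107.65 m/s
adjust_throttle(-1072): rpm ← 2428 -1072 = 1356
final state: V = 107.65 m/s, rpm = 1356 → n = rpm/60 = 22.600000 rev/s
J = V / (n·D) = 107.65 / (22.600000 × 2.589) = 1.839812
regime bands: climb J<0.6060 | cruise [0.6060, 1.2121) | windmill J≥1.2121
J = 1.8398 → windmill

J = 1.8398, regime = windmill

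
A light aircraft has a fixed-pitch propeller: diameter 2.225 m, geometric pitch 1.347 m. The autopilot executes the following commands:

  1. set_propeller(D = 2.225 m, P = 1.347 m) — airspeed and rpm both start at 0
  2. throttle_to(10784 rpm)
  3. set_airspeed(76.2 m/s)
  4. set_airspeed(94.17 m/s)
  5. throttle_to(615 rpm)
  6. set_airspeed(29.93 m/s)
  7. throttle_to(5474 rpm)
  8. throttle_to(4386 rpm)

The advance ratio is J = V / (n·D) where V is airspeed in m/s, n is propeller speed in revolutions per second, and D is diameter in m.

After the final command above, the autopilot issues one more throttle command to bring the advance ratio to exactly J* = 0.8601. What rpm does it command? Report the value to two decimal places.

set_propeller: D = 2.225 m, P = 1.347 m (p = P/D = 0.605393); state ← (V=0, rpm=0)
throttle_to(10784): rpm ← 10784
set_airspeed(76.2): V ← 76.2 m/s
set_airspeed(94.17): V ← 94.17 m/s
throttle_to(615): rpm ← 615
set_airspeed(29.93): V ← 29.93 m/s
throttle_to(5474): rpm ← 5474
throttle_to(4386): rpm ← 4386
final state: V = 29.93 m/s, rpm = 4386 → n = rpm/60 = 73.100000 rev/s
target J* = 0.8601; solve J* = V/(n·D) for n: n = V/(J*·D) = 29.93/(0.8601 × 2.225) = 15.639676 rev/s
rpm = 60·n = 938.380565

rpm = 938.38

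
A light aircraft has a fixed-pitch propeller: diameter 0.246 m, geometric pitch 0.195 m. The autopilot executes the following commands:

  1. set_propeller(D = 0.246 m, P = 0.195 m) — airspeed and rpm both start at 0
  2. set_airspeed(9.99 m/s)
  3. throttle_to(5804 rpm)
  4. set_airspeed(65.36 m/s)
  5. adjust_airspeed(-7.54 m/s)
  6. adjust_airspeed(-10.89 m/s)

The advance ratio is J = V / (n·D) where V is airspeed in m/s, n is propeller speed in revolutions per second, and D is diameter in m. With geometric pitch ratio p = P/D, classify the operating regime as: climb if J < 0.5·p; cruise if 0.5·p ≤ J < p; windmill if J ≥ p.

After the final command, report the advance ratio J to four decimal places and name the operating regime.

J = 1.9721, regime = windmill

set_propeller: D = 0.246 m, P = 0.195 m (p = P/D = 0.792683); state ← (V=0, rpm=0)
set_airspeed(9.99): V ← 9.99 m/s
throttle_to(5804): rpm ← 5804
set_airspeed(65.36): V ← 65.36 m/s
adjust_airspeed(-7.54): V ← 65.36 -7.54 = 57.82 m/s
adjust_airspeed(-10.89): V ← 57.82 -10.89 = 46.93 m/s
final state: V = 46.93 m/s, rpm = 5804 → n = rpm/60 = 96.733333 rev/s
J = V / (n·D) = 46.93 / (96.733333 × 0.246) = 1.972147
regime bands: climb J<0.3963 | cruise [0.3963, 0.7927) | windmill J≥0.7927
J = 1.9721 → windmill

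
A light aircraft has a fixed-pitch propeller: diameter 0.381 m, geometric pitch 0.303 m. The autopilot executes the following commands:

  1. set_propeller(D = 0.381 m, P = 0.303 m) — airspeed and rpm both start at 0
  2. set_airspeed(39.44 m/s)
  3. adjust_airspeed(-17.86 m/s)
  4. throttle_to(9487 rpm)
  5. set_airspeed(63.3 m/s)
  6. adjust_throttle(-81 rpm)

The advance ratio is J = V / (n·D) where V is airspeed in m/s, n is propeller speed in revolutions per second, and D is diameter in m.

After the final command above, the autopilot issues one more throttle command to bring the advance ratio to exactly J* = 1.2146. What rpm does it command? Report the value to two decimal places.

rpm = 8207.23

set_propeller: D = 0.381 m, P = 0.303 m (p = P/D = 0.795276); state ← (V=0, rpm=0)
set_airspeed(39.44): V ← 39.44 m/s
adjust_airspeed(-17.86): V ← 39.44 -17.86 = 21.58 m/s
throttle_to(9487): rpm ← 9487
set_airspeed(63.3): V ← 63.3 m/s
adjust_throttle(-81): rpm ← 9487 -81 = 9406
final state: V = 63.3 m/s, rpm = 9406 → n = rpm/60 = 156.766667 rev/s
target J* = 1.2146; solve J* = V/(n·D) for n: n = V/(J*·D) = 63.3/(1.2146 × 0.381) = 136.787199 rev/s
rpm = 60·n = 8207.231959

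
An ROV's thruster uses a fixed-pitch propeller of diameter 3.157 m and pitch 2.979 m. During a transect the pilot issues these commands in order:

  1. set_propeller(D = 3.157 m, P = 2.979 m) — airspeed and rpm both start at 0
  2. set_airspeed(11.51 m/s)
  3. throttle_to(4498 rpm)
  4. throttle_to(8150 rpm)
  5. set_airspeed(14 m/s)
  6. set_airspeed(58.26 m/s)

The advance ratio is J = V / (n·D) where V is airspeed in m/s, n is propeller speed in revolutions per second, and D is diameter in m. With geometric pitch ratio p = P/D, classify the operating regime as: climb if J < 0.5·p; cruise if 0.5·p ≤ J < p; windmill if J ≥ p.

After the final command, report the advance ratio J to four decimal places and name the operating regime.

set_propeller: D = 3.157 m, P = 2.979 m (p = P/D = 0.943617); state ← (V=0, rpm=0)
set_airspeed(11.51): V ← 11.51 m/s
throttle_to(4498): rpm ← 4498
throttle_to(8150): rpm ← 8150
set_airspeed(14): V ← 14 m/s
set_airspeed(58.26): V ← 58.26 m/s
final state: V = 58.26 m/s, rpm = 8150 → n = rpm/60 = 135.833333 rev/s
J = V / (n·D) = 58.26 / (135.833333 × 3.157) = 0.135859
regime bands: climb J<0.4718 | cruise [0.4718, 0.9436) | windmill J≥0.9436
J = 0.1359 → climb

J = 0.1359, regime = climb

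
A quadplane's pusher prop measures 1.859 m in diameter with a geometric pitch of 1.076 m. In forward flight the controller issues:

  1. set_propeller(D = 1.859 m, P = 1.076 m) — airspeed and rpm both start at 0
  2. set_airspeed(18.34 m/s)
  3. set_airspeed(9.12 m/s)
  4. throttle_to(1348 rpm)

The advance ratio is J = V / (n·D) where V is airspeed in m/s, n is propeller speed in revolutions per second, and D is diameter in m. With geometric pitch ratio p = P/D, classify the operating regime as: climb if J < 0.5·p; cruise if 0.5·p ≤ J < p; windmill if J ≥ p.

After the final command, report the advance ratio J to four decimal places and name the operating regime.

set_propeller: D = 1.859 m, P = 1.076 m (p = P/D = 0.578806); state ← (V=0, rpm=0)
set_airspeed(18.34): V ← 18.34 m/s
set_airspeed(9.12): V ← 9.12 m/s
throttle_to(1348): rpm ← 1348
final state: V = 9.12 m/s, rpm = 1348 → n = rpm/60 = 22.466667 rev/s
J = V / (n·D) = 9.12 / (22.466667 × 1.859) = 0.218362
regime bands: climb J<0.2894 | cruise [0.2894, 0.5788) | windmill J≥0.5788
J = 0.2184 → climb

J = 0.2184, regime = climb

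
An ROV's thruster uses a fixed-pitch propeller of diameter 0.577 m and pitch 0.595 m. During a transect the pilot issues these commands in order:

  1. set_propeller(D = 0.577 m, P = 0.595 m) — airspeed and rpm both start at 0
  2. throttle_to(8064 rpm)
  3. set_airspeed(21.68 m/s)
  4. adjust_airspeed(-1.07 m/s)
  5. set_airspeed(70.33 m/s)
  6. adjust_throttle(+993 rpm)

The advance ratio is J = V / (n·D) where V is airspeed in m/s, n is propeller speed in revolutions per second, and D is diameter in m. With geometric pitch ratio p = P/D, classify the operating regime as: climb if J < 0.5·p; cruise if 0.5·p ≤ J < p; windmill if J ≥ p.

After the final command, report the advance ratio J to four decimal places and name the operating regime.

J = 0.8075, regime = cruise

set_propeller: D = 0.577 m, P = 0.595 m (p = P/D = 1.031196); state ← (V=0, rpm=0)
throttle_to(8064): rpm ← 8064
set_airspeed(21.68): V ← 21.68 m/s
adjust_airspeed(-1.07): V ← 21.68 -1.07 = 20.61 m/s
set_airspeed(70.33): V ← 70.33 m/s
adjust_throttle(+993): rpm ← 8064 +993 = 9057
final state: V = 70.33 m/s, rpm = 9057 → n = rpm/60 = 150.950000 rev/s
J = V / (n·D) = 70.33 / (150.950000 × 0.577) = 0.807480
regime bands: climb J<0.5156 | cruise [0.5156, 1.0312) | windmill J≥1.0312
J = 0.8075 → cruise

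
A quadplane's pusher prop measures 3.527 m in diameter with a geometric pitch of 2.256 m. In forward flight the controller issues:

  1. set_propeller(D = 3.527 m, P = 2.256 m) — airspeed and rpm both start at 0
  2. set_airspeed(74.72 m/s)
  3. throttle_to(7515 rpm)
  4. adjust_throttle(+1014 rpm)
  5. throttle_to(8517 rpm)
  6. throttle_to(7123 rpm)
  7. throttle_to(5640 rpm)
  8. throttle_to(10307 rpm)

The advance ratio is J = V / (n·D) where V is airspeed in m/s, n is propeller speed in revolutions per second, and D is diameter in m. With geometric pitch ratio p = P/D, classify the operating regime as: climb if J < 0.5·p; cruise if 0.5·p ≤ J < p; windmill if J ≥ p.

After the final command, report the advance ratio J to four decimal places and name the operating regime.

J = 0.1233, regime = climb

set_propeller: D = 3.527 m, P = 2.256 m (p = P/D = 0.639637); state ← (V=0, rpm=0)
set_airspeed(74.72): V ← 74.72 m/s
throttle_to(7515): rpm ← 7515
adjust_throttle(+1014): rpm ← 7515 +1014 = 8529
throttle_to(8517): rpm ← 8517
throttle_to(7123): rpm ← 7123
throttle_to(5640): rpm ← 5640
throttle_to(10307): rpm ← 10307
final state: V = 74.72 m/s, rpm = 10307 → n = rpm/60 = 171.783333 rev/s
J = V / (n·D) = 74.72 / (171.783333 × 3.527) = 0.123325
regime bands: climb J<0.3198 | cruise [0.3198, 0.6396) | windmill J≥0.6396
J = 0.1233 → climb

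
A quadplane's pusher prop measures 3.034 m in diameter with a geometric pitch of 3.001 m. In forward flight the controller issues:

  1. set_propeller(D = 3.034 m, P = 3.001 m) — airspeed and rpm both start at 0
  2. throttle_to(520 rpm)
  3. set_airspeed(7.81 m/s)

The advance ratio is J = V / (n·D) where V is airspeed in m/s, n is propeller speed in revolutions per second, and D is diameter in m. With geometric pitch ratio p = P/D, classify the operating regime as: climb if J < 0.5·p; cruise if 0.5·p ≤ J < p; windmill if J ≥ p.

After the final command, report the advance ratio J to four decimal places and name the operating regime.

J = 0.2970, regime = climb

set_propeller: D = 3.034 m, P = 3.001 m (p = P/D = 0.989123); state ← (V=0, rpm=0)
throttle_to(520): rpm ← 520
set_airspeed(7.81): V ← 7.81 m/s
final state: V = 7.81 m/s, rpm = 520 → n = rpm/60 = 8.666667 rev/s
J = V / (n·D) = 7.81 / (8.666667 × 3.034) = 0.297018
regime bands: climb J<0.4946 | cruise [0.4946, 0.9891) | windmill J≥0.9891
J = 0.2970 → climb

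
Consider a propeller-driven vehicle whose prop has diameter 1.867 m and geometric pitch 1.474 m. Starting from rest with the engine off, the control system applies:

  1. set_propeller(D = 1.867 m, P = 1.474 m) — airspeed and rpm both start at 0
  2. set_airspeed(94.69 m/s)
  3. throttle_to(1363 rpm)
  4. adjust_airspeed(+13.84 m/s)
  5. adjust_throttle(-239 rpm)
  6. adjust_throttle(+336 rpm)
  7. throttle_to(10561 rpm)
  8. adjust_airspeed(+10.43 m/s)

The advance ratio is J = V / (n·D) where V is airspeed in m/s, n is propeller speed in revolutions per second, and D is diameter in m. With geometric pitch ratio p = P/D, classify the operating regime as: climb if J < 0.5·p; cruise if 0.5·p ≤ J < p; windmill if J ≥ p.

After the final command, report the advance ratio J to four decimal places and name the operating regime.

J = 0.3620, regime = climb

set_propeller: D = 1.867 m, P = 1.474 m (p = P/D = 0.789502); state ← (V=0, rpm=0)
set_airspeed(94.69): V ← 94.69 m/s
throttle_to(1363): rpm ← 1363
adjust_airspeed(+13.84): V ← 94.69 +13.84 = 108.53 m/s
adjust_throttle(-239): rpm ← 1363 -239 = 1124
adjust_throttle(+336): rpm ← 1124 +336 = 1460
throttle_to(10561): rpm ← 10561
adjust_airspeed(+10.43): V ← 108.53 +10.43 = 118.96 m/s
final state: V = 118.96 m/s, rpm = 10561 → n = rpm/60 = 176.016667 rev/s
J = V / (n·D) = 118.96 / (176.016667 × 1.867) = 0.361995
regime bands: climb J<0.3948 | cruise [0.3948, 0.7895) | windmill J≥0.7895
J = 0.3620 → climb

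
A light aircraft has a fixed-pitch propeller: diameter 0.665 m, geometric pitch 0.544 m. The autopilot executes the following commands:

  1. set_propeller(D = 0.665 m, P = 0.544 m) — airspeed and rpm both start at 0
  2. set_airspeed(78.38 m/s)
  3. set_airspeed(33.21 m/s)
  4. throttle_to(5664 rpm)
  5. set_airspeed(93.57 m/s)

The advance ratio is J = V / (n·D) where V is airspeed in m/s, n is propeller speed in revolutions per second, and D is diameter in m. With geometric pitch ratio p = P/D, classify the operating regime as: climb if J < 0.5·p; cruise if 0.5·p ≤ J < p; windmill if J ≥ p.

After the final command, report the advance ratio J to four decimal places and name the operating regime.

set_propeller: D = 0.665 m, P = 0.544 m (p = P/D = 0.818045); state ← (V=0, rpm=0)
set_airspeed(78.38): V ← 78.38 m/s
set_airspeed(33.21): V ← 33.21 m/s
throttle_to(5664): rpm ← 5664
set_airspeed(93.57): V ← 93.57 m/s
final state: V = 93.57 m/s, rpm = 5664 → n = rpm/60 = 94.400000 rev/s
J = V / (n·D) = 93.57 / (94.400000 × 0.665) = 1.490538
regime bands: climb J<0.4090 | cruise [0.4090, 0.8180) | windmill J≥0.8180
J = 1.4905 → windmill

J = 1.4905, regime = windmill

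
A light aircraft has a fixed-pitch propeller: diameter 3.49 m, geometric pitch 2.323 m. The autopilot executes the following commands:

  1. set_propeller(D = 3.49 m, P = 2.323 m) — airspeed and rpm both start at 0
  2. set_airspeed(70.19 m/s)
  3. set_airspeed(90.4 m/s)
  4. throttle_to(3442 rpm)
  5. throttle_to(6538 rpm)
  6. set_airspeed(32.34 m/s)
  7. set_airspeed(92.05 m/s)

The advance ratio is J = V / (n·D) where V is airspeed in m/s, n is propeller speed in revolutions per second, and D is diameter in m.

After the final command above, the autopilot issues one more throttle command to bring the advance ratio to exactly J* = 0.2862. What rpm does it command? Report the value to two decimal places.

rpm = 5529.43

set_propeller: D = 3.49 m, P = 2.323 m (p = P/D = 0.665616); state ← (V=0, rpm=0)
set_airspeed(70.19): V ← 70.19 m/s
set_airspeed(90.4): V ← 90.4 m/s
throttle_to(3442): rpm ← 3442
throttle_to(6538): rpm ← 6538
set_airspeed(32.34): V ← 32.34 m/s
set_airspeed(92.05): V ← 92.05 m/s
final state: V = 92.05 m/s, rpm = 6538 → n = rpm/60 = 108.966667 rev/s
target J* = 0.2862; solve J* = V/(n·D) for n: n = V/(J*·D) = 92.05/(0.2862 × 3.49) = 92.157087 rev/s
rpm = 60·n = 5529.425192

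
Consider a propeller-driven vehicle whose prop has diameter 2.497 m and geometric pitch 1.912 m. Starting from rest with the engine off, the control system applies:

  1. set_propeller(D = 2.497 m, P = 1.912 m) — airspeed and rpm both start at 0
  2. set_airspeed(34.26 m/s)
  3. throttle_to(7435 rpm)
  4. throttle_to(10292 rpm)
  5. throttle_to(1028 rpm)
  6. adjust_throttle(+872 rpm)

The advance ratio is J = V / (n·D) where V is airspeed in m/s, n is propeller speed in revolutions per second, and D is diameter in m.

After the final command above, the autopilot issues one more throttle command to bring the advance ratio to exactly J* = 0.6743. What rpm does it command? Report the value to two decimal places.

rpm = 1220.86

set_propeller: D = 2.497 m, P = 1.912 m (p = P/D = 0.765719); state ← (V=0, rpm=0)
set_airspeed(34.26): V ← 34.26 m/s
throttle_to(7435): rpm ← 7435
throttle_to(10292): rpm ← 10292
throttle_to(1028): rpm ← 1028
adjust_throttle(+872): rpm ← 1028 +872 = 1900
final state: V = 34.26 m/s, rpm = 1900 → n = rpm/60 = 31.666667 rev/s
target J* = 0.6743; solve J* = V/(n·D) for n: n = V/(J*·D) = 34.26/(0.6743 × 2.497) = 20.347715 rev/s
rpm = 60·n = 1220.862930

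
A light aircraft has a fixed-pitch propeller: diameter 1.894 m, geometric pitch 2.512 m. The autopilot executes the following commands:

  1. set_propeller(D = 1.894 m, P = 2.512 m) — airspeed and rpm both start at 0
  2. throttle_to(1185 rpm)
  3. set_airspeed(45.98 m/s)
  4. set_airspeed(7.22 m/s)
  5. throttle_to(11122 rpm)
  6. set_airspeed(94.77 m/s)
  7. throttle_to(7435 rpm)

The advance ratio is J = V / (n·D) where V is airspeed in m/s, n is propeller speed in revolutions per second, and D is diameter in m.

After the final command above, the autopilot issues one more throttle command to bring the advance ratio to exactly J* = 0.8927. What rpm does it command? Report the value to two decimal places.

rpm = 3363.08

set_propeller: D = 1.894 m, P = 2.512 m (p = P/D = 1.326294); state ← (V=0, rpm=0)
throttle_to(1185): rpm ← 1185
set_airspeed(45.98): V ← 45.98 m/s
set_airspeed(7.22): V ← 7.22 m/s
throttle_to(11122): rpm ← 11122
set_airspeed(94.77): V ← 94.77 m/s
throttle_to(7435): rpm ← 7435
final state: V = 94.77 m/s, rpm = 7435 → n = rpm/60 = 123.916667 rev/s
target J* = 0.8927; solve J* = V/(n·D) for n: n = V/(J*·D) = 94.77/(0.8927 × 1.894) = 56.051259 rev/s
rpm = 60·n = 3363.075534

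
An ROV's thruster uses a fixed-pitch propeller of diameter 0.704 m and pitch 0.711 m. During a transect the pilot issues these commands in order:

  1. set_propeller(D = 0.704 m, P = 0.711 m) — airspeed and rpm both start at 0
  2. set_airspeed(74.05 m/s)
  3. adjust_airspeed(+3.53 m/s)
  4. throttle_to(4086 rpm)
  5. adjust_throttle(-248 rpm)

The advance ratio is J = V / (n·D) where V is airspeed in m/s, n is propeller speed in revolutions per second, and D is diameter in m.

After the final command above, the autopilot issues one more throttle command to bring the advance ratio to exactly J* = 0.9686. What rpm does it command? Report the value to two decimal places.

set_propeller: D = 0.704 m, P = 0.711 m (p = P/D = 1.009943); state ← (V=0, rpm=0)
set_airspeed(74.05): V ← 74.05 m/s
adjust_airspeed(+3.53): V ← 74.05 +3.53 = 77.58 m/s
throttle_to(4086): rpm ← 4086
adjust_throttle(-248): rpm ← 4086 -248 = 3838
final state: V = 77.58 m/s, rpm = 3838 → n = rpm/60 = 63.966667 rev/s
target J* = 0.9686; solve J* = V/(n·D) for n: n = V/(J*·D) = 77.58/(0.9686 × 0.704) = 113.771282 rev/s
rpm = 60·n = 6826.276913

rpm = 6826.28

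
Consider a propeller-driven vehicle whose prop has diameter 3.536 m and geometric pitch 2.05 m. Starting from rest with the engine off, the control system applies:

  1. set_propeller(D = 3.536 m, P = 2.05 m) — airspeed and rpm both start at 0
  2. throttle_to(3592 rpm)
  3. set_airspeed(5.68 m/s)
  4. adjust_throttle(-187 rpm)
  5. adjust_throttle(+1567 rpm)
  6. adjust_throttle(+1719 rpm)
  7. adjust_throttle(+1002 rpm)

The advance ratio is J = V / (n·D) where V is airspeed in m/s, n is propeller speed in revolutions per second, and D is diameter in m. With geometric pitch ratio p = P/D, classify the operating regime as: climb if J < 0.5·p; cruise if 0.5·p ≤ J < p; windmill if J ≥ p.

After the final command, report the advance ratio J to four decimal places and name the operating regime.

J = 0.0125, regime = climb

set_propeller: D = 3.536 m, P = 2.05 m (p = P/D = 0.579751); state ← (V=0, rpm=0)
throttle_to(3592): rpm ← 3592
set_airspeed(5.68): V ← 5.68 m/s
adjust_throttle(-187): rpm ← 3592 -187 = 3405
adjust_throttle(+1567): rpm ← 3405 +1567 = 4972
adjust_throttle(+1719): rpm ← 4972 +1719 = 6691
adjust_throttle(+1002): rpm ← 6691 +1002 = 7693
final state: V = 5.68 m/s, rpm = 7693 → n = rpm/60 = 128.216667 rev/s
J = V / (n·D) = 5.68 / (128.216667 × 3.536) = 0.012528
regime bands: climb J<0.2899 | cruise [0.2899, 0.5798) | windmill J≥0.5798
J = 0.0125 → climb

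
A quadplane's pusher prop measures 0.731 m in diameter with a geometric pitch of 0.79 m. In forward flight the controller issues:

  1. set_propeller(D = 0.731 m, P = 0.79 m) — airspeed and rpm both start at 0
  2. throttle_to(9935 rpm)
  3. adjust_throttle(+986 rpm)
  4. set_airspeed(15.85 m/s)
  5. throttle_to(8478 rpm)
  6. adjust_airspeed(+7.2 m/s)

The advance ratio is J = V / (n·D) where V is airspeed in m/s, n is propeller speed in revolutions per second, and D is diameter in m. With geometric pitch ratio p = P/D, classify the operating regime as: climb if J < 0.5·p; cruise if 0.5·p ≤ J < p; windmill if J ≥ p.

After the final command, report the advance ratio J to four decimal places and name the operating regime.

J = 0.2232, regime = climb

set_propeller: D = 0.731 m, P = 0.79 m (p = P/D = 1.080711); state ← (V=0, rpm=0)
throttle_to(9935): rpm ← 9935
adjust_throttle(+986): rpm ← 9935 +986 = 10921
set_airspeed(15.85): V ← 15.85 m/s
throttle_to(8478): rpm ← 8478
adjust_airspeed(+7.2): V ← 15.85 +7.2 = 23.05 m/s
final state: V = 23.05 m/s, rpm = 8478 → n = rpm/60 = 141.300000 rev/s
J = V / (n·D) = 23.05 / (141.300000 × 0.731) = 0.223157
regime bands: climb J<0.5404 | cruise [0.5404, 1.0807) | windmill J≥1.0807
J = 0.2232 → climb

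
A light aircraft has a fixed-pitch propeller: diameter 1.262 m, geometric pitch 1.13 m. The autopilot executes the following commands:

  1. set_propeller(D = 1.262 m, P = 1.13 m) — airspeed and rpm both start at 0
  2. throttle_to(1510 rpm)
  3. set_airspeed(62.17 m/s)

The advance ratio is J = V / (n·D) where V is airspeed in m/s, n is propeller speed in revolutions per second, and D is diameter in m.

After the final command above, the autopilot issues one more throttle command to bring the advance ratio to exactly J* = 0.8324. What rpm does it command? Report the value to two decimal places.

set_propeller: D = 1.262 m, P = 1.13 m (p = P/D = 0.895404); state ← (V=0, rpm=0)
throttle_to(1510): rpm ← 1510
set_airspeed(62.17): V ← 62.17 m/s
final state: V = 62.17 m/s, rpm = 1510 → n = rpm/60 = 25.166667 rev/s
target J* = 0.8324; solve J* = V/(n·D) for n: n = V/(J*·D) = 62.17/(0.8324 × 1.262) = 59.181973 rev/s
rpm = 60·n = 3550.918392

rpm = 3550.92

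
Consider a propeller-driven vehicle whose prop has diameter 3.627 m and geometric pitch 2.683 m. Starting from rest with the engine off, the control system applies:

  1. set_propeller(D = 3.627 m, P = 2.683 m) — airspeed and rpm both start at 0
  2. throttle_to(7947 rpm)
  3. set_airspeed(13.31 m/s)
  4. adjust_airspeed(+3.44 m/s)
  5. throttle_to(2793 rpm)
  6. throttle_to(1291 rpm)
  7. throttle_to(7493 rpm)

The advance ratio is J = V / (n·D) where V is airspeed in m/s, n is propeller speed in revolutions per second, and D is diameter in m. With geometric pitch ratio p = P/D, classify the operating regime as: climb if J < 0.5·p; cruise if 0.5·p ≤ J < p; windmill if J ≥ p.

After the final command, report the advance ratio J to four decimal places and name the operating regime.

J = 0.0370, regime = climb

set_propeller: D = 3.627 m, P = 2.683 m (p = P/D = 0.739730); state ← (V=0, rpm=0)
throttle_to(7947): rpm ← 7947
set_airspeed(13.31): V ← 13.31 m/s
adjust_airspeed(+3.44): V ← 13.31 +3.44 = 16.75 m/s
throttle_to(2793): rpm ← 2793
throttle_to(1291): rpm ← 1291
throttle_to(7493): rpm ← 7493
final state: V = 16.75 m/s, rpm = 7493 → n = rpm/60 = 124.883333 rev/s
J = V / (n·D) = 16.75 / (124.883333 × 3.627) = 0.036980
regime bands: climb J<0.3699 | cruise [0.3699, 0.7397) | windmill J≥0.7397
J = 0.0370 → climb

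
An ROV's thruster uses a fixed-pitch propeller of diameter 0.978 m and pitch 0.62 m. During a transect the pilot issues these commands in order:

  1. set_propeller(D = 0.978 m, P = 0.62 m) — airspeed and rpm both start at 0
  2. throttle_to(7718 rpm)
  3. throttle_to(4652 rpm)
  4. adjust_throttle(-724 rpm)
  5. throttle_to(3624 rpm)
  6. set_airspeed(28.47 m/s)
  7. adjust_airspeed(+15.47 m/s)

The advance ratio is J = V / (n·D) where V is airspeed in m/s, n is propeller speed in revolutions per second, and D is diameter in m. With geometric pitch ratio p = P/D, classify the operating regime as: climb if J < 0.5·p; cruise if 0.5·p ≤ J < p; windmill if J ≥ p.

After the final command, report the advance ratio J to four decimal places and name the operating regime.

J = 0.7438, regime = windmill

set_propeller: D = 0.978 m, P = 0.62 m (p = P/D = 0.633947); state ← (V=0, rpm=0)
throttle_to(7718): rpm ← 7718
throttle_to(4652): rpm ← 4652
adjust_throttle(-724): rpm ← 4652 -724 = 3928
throttle_to(3624): rpm ← 3624
set_airspeed(28.47): V ← 28.47 m/s
adjust_airspeed(+15.47): V ← 28.47 +15.47 = 43.94 m/s
final state: V = 43.94 m/s, rpm = 3624 → n = rpm/60 = 60.400000 rev/s
J = V / (n·D) = 43.94 / (60.400000 × 0.978) = 0.743848
regime bands: climb J<0.3170 | cruise [0.3170, 0.6339) | windmill J≥0.6339
J = 0.7438 → windmill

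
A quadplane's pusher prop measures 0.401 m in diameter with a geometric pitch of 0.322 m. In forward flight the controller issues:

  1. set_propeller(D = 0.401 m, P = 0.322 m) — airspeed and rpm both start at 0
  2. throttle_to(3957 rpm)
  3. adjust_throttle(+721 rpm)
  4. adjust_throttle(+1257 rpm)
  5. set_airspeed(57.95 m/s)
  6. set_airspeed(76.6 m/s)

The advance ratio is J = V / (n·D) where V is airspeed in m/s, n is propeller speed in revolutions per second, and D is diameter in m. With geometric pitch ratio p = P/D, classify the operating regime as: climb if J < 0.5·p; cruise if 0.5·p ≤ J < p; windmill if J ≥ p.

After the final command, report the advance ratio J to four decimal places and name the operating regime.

J = 1.9311, regime = windmill

set_propeller: D = 0.401 m, P = 0.322 m (p = P/D = 0.802993); state ← (V=0, rpm=0)
throttle_to(3957): rpm ← 3957
adjust_throttle(+721): rpm ← 3957 +721 = 4678
adjust_throttle(+1257): rpm ← 4678 +1257 = 5935
set_airspeed(57.95): V ← 57.95 m/s
set_airspeed(76.6): V ← 76.6 m/s
final state: V = 76.6 m/s, rpm = 5935 → n = rpm/60 = 98.916667 rev/s
J = V / (n·D) = 76.6 / (98.916667 × 0.401) = 1.931145
regime bands: climb J<0.4015 | cruise [0.4015, 0.8030) | windmill J≥0.8030
J = 1.9311 → windmill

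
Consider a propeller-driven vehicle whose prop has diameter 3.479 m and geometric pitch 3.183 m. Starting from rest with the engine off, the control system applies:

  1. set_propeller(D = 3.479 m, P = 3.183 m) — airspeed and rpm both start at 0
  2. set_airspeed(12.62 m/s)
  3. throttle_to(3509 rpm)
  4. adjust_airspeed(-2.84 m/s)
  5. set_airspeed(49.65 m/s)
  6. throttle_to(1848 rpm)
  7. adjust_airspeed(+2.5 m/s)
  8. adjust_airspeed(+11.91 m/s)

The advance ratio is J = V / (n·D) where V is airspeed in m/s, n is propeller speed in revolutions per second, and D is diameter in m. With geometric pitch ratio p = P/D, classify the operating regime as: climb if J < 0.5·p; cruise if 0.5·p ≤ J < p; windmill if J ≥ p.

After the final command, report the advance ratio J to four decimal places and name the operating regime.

set_propeller: D = 3.479 m, P = 3.183 m (p = P/D = 0.914918); state ← (V=0, rpm=0)
set_airspeed(12.62): V ← 12.62 m/s
throttle_to(3509): rpm ← 3509
adjust_airspeed(-2.84): V ← 12.62 -2.84 = 9.78 m/s
set_airspeed(49.65): V ← 49.65 m/s
throttle_to(1848): rpm ← 1848
adjust_airspeed(+2.5): V ← 49.65 +2.5 = 52.15 m/s
adjust_airspeed(+11.91): V ← 52.15 +11.91 = 64.06 m/s
final state: V = 64.06 m/s, rpm = 1848 → n = rpm/60 = 30.800000 rev/s
J = V / (n·D) = 64.06 / (30.800000 × 3.479) = 0.597836
regime bands: climb J<0.4575 | cruise [0.4575, 0.9149) | windmill J≥0.9149
J = 0.5978 → cruise

J = 0.5978, regime = cruise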